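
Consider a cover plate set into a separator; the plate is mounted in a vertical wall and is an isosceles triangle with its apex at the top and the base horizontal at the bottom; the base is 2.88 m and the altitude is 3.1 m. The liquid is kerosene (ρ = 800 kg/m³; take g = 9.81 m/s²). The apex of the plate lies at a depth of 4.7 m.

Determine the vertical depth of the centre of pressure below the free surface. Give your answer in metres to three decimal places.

h_p = 6.846 m

γ = ρg = 800 × 9.81 / 1000 = 7.848 kN/m³.
With the apex up, the centroid sits 2h/3 = 2 × 3.1/3 = 2.06667 m below the apex, so the centroid depth is h_c = 4.7 + 2.06667 = 6.76667 m.
A = ½ × 2.88 × 3.1 = 4.464 m².
Resultant F = γ·h_c·A = 7.848 × 6.76667 × 4.464 = 237.06 kN.
I_c = b·h³/36 = 2.88 × 3.1³/36 = 2.38328 m⁴.
Centre of pressure: y_p = y_c + I_c/(y_c·A) = 6.76667 + 2.38328/(6.76667 × 4.464) = 6.76667 + 0.0788998 = 6.84557 m along the plane.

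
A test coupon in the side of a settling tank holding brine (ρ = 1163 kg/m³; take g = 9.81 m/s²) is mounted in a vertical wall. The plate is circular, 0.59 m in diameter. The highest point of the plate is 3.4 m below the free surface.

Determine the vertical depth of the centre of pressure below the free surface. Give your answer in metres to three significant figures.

γ = ρg = 1163 × 9.81 / 1000 = 11.40903 kN/m³.
The centroid is at the centre, 0.295 m below the top of the plate, so the centroid depth is h_c = 3.4 + 0.295 = 3.695 m.
A = π(0.295)² = 0.273397 m².
Resultant F = γ·h_c·A = 11.40903 × 3.695 × 0.273397 = 11.5254 kN.
I_c = πr⁴/4 = π × 0.295⁴/4 = 0.0059481 m⁴.
Centre of pressure: y_p = y_c + I_c/(y_c·A) = 3.695 + 0.0059481/(3.695 × 0.273397) = 3.695 + 0.00588803 = 3.70089 m along the plane.

h_p = 3.70 m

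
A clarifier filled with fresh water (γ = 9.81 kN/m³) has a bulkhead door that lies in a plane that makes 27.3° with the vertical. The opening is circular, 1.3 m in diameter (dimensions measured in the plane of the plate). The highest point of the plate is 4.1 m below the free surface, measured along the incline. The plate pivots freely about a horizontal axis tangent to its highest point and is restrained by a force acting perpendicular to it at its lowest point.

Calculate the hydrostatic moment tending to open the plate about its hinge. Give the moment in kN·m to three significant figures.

γ = 9.81 kN/m³.
The plate makes 27.3° with the vertical, i.e. θ = 90° − 27.3° = 62.7° to the horizontal. Measuring y along the incline from the free-surface line, vertical depth h = y·sinθ with sinθ = 0.888617.
The centroid is at the centre, 0.65 m below the top of the plate, so y_c = 4.1 + 0.65 = 4.75 m and h_c = 4.75 × 0.888617 = 4.22093 m.
A = π(0.65)² = 1.32732 m².
Resultant F = γ·h_c·A = 9.81 × 4.22093 × 1.32732 = 54.9608 kN.
I_c = πr⁴/4 = π × 0.65⁴/4 = 0.140198 m⁴.
Centre of pressure: y_p = y_c + I_c/(y_c·A) = 4.75 + 0.140198/(4.75 × 1.32732) = 4.75 + 0.0222368 = 4.77224 m along the plane.
The resultant acts 0.65 + 0.0222368 = 0.672237 m (along the plate) below the hinge at the top edge, so the moment about the hinge is M = F × 0.672237 = 54.9608 × 0.672237 = 36.9467 kN·m.

M ≈ 36.9 kN·m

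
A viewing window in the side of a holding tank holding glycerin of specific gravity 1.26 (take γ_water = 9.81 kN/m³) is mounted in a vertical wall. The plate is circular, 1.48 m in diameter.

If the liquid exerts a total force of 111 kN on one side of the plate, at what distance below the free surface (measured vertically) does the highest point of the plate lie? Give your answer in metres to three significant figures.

d_top ≈ 4.48 m

γ = 1.26 × 9.81 = 12.3606 kN/m³.
A = π(0.74)² = 1.72034 m².
From F = γ·h_c·A, the centroid depth is h_c = 111/(12.3606 × 1.72034) = 5.21998 m.
The centroid is at the centre, 0.74 m below the top of the plate, so the highest point sits at h_top = 5.21998 − 0.74 = 4.47998 m below the surface.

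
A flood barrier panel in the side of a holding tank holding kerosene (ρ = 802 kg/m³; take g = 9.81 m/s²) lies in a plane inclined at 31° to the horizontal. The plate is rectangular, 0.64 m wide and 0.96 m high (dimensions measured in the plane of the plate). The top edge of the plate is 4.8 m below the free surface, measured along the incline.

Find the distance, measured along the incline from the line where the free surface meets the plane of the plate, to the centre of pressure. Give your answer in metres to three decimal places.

y_p = 5.295 m

γ = ρg = 802 × 9.81 / 1000 = 7.86762 kN/m³.
Let θ = 31° be the plate's angle to the horizontal; measure y along the incline from where the plane meets the free surface. Vertical depth h = y·sinθ with sinθ = 0.515038.
The centroid lies 0.96/2 = 0.48 m below the top edge, so y_c = 4.8 + 0.48 = 5.28 m and h_c = 5.28 × 0.515038 = 2.7194 m.
A = 0.64 × 0.96 = 0.6144 m².
Resultant F = γ·h_c·A = 7.86762 × 2.7194 × 0.6144 = 13.1452 kN.
I_c = b·h³/12 = 0.64 × 0.96³/12 = 0.0471859 m⁴.
Centre of pressure: y_p = y_c + I_c/(y_c·A) = 5.28 + 0.0471859/(5.28 × 0.6144) = 5.28 + 0.0145454 = 5.29455 m along the plane.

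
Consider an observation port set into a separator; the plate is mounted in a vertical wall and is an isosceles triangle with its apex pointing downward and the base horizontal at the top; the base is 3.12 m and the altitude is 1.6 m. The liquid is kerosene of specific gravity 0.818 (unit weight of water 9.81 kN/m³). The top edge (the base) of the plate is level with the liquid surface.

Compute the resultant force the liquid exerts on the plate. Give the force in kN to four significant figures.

γ = 0.818 × 9.81 = 8.02458 kN/m³.
With the apex down, the centroid sits h/3 = 1.6/3 = 0.533333 m below the base (the top edge), so the centroid depth is h_c = 0.533333 m.
A = ½ × 3.12 × 1.6 = 2.496 m².
Resultant F = γ·h_c·A = 8.02458 × 0.533333 × 2.496 = 10.6823 kN.

F ≈ 10.68 kN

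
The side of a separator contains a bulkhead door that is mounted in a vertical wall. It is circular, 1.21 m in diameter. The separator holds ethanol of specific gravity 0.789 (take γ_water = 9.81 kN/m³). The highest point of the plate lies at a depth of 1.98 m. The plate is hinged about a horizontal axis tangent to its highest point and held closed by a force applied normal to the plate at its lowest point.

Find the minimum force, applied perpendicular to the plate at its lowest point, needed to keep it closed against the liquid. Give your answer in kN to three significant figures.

γ = 0.789 × 9.81 = 7.74009 kN/m³.
The centroid is at the centre, 0.605 m below the top of the plate, so the centroid depth is h_c = 1.98 + 0.605 = 2.585 m.
A = π(0.605)² = 1.1499 m².
Resultant F = γ·h_c·A = 7.74009 × 2.585 × 1.1499 = 23.0074 kN.
I_c = πr⁴/4 = π × 0.605⁴/4 = 0.105223 m⁴.
Centre of pressure: y_p = y_c + I_c/(y_c·A) = 2.585 + 0.105223/(2.585 × 1.1499) = 2.585 + 0.0353989 = 2.6204 m along the plane.
The resultant acts 0.605 + 0.0353989 = 0.640399 m (along the plate) below the hinge at the top edge, so the moment about the hinge is M = F × 0.640399 = 23.0074 × 0.640399 = 14.7339 kN·m.
A normal force at the bottom, 1.21 m from the hinge, must supply this moment: P = 14.7339/1.21 = 12.1768 kN.

P ≈ 12.2 kN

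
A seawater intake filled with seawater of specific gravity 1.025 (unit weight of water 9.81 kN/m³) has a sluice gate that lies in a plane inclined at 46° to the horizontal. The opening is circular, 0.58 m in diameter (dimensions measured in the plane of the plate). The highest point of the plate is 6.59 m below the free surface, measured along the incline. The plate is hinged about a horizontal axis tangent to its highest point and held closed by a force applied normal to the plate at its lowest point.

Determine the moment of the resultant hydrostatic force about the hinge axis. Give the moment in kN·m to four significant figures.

M ≈ 3.853 kN·m

γ = 1.025 × 9.81 = 10.05525 kN/m³.
Let θ = 46° be the plate's angle to the horizontal; measure y along the incline from where the plane meets the free surface. Vertical depth h = y·sinθ with sinθ = 0.719340.
The centroid is at the centre, 0.29 m below the top of the plate, so y_c = 6.59 + 0.29 = 6.88 m and h_c = 6.88 × 0.719340 = 4.94906 m.
A = π(0.29)² = 0.264208 m².
Resultant F = γ·h_c·A = 10.05525 × 4.94906 × 0.264208 = 13.1481 kN.
I_c = πr⁴/4 = π × 0.29⁴/4 = 0.00555497 m⁴.
Centre of pressure: y_p = y_c + I_c/(y_c·A) = 6.88 + 0.00555497/(6.88 × 0.264208) = 6.88 + 0.00305596 = 6.88306 m along the plane.
The resultant acts 0.29 + 0.00305596 = 0.293056 m (along the plate) below the hinge at the top edge, so the moment about the hinge is M = F × 0.293056 = 13.1481 × 0.293056 = 3.85313 kN·m.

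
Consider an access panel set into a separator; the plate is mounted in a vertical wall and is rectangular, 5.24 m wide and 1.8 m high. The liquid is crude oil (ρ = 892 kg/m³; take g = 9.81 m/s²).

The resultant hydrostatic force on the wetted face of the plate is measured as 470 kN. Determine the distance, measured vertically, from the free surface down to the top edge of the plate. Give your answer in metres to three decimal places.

d_top ≈ 4.795 m

γ = ρg = 892 × 9.81 / 1000 = 8.75052 kN/m³.
A = 5.24 × 1.8 = 9.432 m².
From F = γ·h_c·A, the centroid depth is h_c = 470/(8.75052 × 9.432) = 5.69456 m.
The centroid lies 1.8/2 = 0.9 m below the top edge, so the top edge sits at h_top = 5.69456 − 0.9 = 4.79456 m below the surface.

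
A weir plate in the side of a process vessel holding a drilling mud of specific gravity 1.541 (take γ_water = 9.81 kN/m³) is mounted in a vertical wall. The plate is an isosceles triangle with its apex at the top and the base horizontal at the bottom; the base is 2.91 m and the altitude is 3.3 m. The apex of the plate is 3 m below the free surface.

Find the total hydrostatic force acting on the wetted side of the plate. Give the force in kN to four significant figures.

γ = 1.541 × 9.81 = 15.11721 kN/m³.
With the apex up, the centroid sits 2h/3 = 2 × 3.3/3 = 2.2 m below the apex, so the centroid depth is h_c = 3 + 2.2 = 5.2 m.
A = ½ × 2.91 × 3.3 = 4.8015 m².
Resultant F = γ·h_c·A = 15.11721 × 5.2 × 4.8015 = 377.443 kN.

F ≈ 377.4 kN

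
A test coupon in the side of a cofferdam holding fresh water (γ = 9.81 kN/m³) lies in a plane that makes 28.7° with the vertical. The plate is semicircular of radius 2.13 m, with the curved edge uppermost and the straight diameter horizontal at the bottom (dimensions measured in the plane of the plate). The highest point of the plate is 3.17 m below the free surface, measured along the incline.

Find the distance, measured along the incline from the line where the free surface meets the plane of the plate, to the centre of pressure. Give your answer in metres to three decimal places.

y_p = 4.468 m

γ = 9.81 kN/m³.
The plate makes 28.7° with the vertical, i.e. θ = 90° − 28.7° = 61.3° to the horizontal. Measuring y along the incline from the free-surface line, vertical depth h = y·sinθ with sinθ = 0.877146.
The centroid lies 4r/(3π) = 0.904 m above the diameter, so r − 4r/(3π) = 2.13 − 0.904 = 1.226 m below the topmost point, so y_c = 3.17 + 1.226 = 4.396 m and h_c = 4.396 × 0.877146 = 3.85593 m.
A = πr²/2 = π × 2.13²/2 = 7.12655 m².
Resultant F = γ·h_c·A = 9.81 × 3.85593 × 7.12655 = 269.574 kN.
I_c = (π/8 − 8/(9π))·r⁴ = 0.109757 × 2.13⁴ = 2.25918 m⁴.
Centre of pressure: y_p = y_c + I_c/(y_c·A) = 4.396 + 2.25918/(4.396 × 7.12655) = 4.396 + 0.072113 = 4.46811 m along the plane.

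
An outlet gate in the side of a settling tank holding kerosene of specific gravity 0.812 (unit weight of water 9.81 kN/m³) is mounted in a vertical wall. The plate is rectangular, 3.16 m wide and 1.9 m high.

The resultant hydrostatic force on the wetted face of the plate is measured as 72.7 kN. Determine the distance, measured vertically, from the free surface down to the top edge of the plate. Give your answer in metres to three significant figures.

d_top ≈ 0.570 m

γ = 0.812 × 9.81 = 7.96572 kN/m³.
A = 3.16 × 1.9 = 6.004 m².
From F = γ·h_c·A, the centroid depth is h_c = 72.7/(7.96572 × 6.004) = 1.52009 m.
The centroid lies 1.9/2 = 0.95 m below the top edge, so the top edge sits at h_top = 1.52009 − 0.95 = 0.57009 m below the surface.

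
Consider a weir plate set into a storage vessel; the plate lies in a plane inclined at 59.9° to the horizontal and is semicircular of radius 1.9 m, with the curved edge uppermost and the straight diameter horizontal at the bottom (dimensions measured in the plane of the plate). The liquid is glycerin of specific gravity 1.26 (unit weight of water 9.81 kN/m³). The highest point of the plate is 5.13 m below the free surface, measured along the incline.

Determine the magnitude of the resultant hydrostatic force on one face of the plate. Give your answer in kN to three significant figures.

F ≈ 377 kN

γ = 1.26 × 9.81 = 12.3606 kN/m³.
Let θ = 59.9° be the plate's angle to the horizontal; measure y along the incline from where the plane meets the free surface. Vertical depth h = y·sinθ with sinθ = 0.865151.
The centroid lies 4r/(3π) = 0.806385 m above the diameter, so r − 4r/(3π) = 1.9 − 0.806385 = 1.09361 m below the topmost point, so y_c = 5.13 + 1.09361 = 6.22361 m and h_c = 6.22361 × 0.865151 = 5.38436 m.
A = πr²/2 = π × 1.9²/2 = 5.67057 m².
Resultant F = γ·h_c·A = 12.3606 × 5.38436 × 5.67057 = 377.399 kN.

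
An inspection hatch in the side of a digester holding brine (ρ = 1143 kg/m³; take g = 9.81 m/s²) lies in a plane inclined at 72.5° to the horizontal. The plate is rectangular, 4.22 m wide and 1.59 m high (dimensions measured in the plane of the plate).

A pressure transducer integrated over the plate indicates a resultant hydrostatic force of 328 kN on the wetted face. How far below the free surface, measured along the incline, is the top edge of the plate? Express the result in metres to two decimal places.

γ = ρg = 1143 × 9.81 / 1000 = 11.21283 kN/m³.
A = 4.22 × 1.59 = 6.7098 m².
From F = γ·h_c·A, the centroid depth is h_c = 328/(11.21283 × 6.7098) = 4.35962 m.
Let θ = 72.5° be the plate's angle to the horizontal; measure y along the incline from where the plane meets the free surface. Vertical depth h = y·sinθ with sinθ = 0.953717.
Along the incline, y_c = h_c/sinθ = 4.35962/0.953717 = 4.57119 m.
The centroid lies 1.59/2 = 0.795 m below the top edge, so the top edge sits at y_top = 4.57119 − 0.795 = 3.77619 m along the incline.

y_top ≈ 3.78 m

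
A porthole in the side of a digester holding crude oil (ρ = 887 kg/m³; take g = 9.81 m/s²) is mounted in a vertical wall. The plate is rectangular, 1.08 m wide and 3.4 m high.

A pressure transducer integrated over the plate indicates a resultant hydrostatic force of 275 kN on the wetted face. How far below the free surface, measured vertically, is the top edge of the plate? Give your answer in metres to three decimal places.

γ = ρg = 887 × 9.81 / 1000 = 8.70147 kN/m³.
A = 1.08 × 3.4 = 3.672 m².
From F = γ·h_c·A, the centroid depth is h_c = 275/(8.70147 × 3.672) = 8.60671 m.
The centroid lies 3.4/2 = 1.7 m below the top edge, so the top edge sits at h_top = 8.60671 − 1.7 = 6.90671 m below the surface.

d_top ≈ 6.907 m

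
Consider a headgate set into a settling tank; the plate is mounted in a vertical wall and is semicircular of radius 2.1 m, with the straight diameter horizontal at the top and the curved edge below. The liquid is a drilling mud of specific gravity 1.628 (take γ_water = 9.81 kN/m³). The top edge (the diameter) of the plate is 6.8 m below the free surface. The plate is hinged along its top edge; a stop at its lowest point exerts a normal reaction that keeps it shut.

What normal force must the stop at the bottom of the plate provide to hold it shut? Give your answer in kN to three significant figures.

P ≈ 377 kN

γ = 1.628 × 9.81 = 15.97068 kN/m³.
The centroid of a semicircle lies 4r/(3π) = 0.891268 m from the diameter, here below the top edge, so the centroid depth is h_c = 6.8 + 0.891268 = 7.69127 m.
A = πr²/2 = π × 2.1²/2 = 6.92721 m².
Resultant F = γ·h_c·A = 15.97068 × 7.69127 × 6.92721 = 850.903 kN.
I_c = (π/8 − 8/(9π))·r⁴ = 0.109757 × 2.1⁴ = 2.13457 m⁴.
Centre of pressure: y_p = y_c + I_c/(y_c·A) = 7.69127 + 2.13457/(7.69127 × 6.92721) = 7.69127 + 0.040064 = 7.73133 m along the plane.
The resultant acts 0.891268 + 0.040064 = 0.931332 m (along the plate) below the hinge at the top edge, so the moment about the hinge is M = F × 0.931332 = 850.903 × 0.931332 = 792.473 kN·m.
A normal force at the bottom, 2.1 m from the hinge, must supply this moment: P = 792.473/2.1 = 377.368 kN.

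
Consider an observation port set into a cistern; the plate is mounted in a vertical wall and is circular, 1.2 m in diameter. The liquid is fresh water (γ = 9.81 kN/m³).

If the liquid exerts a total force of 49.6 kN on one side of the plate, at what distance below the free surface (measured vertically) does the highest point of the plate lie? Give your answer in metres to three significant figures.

d_top ≈ 3.87 m

γ = 9.81 kN/m³.
A = π(0.6)² = 1.13097 m².
From F = γ·h_c·A, the centroid depth is h_c = 49.6/(9.81 × 1.13097) = 4.47056 m.
The centroid is at the centre, 0.6 m below the top of the plate, so the highest point sits at h_top = 4.47056 − 0.6 = 3.87056 m below the surface.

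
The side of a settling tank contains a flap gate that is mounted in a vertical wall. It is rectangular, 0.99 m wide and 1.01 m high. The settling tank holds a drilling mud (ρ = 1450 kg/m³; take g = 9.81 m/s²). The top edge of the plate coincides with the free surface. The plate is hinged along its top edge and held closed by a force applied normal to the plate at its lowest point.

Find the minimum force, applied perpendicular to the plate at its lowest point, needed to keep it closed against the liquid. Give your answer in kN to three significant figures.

P ≈ 4.79 kN

γ = ρg = 1450 × 9.81 / 1000 = 14.2245 kN/m³.
The centroid lies 1.01/2 = 0.505 m below the top edge, so the centroid depth is h_c = 0.505 m.
A = 0.99 × 1.01 = 0.9999 m².
Resultant F = γ·h_c·A = 14.2245 × 0.505 × 0.9999 = 7.18265 kN.
I_c = b·h³/12 = 0.99 × 1.01³/12 = 0.0849998 m⁴.
Centre of pressure: y_p = y_c + I_c/(y_c·A) = 0.505 + 0.0849998/(0.505 × 0.9999) = 0.505 + 0.168333 = 0.673333 m along the plane.
The resultant acts 0.505 + 0.168333 = 0.673333 m (along the plate) below the hinge at the top edge, so the moment about the hinge is M = F × 0.673333 = 7.18265 × 0.673333 = 4.83632 kN·m.
A normal force at the bottom, 1.01 m from the hinge, must supply this moment: P = 4.83632/1.01 = 4.78844 kN.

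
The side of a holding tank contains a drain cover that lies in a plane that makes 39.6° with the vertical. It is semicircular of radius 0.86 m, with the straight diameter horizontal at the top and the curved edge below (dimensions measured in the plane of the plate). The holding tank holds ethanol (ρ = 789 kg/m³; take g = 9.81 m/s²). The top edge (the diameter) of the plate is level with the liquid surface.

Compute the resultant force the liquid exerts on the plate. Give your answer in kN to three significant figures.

γ = ρg = 789 × 9.81 / 1000 = 7.74009 kN/m³.
The plate makes 39.6° with the vertical, i.e. θ = 90° − 39.6° = 50.4° to the horizontal. Measuring y along the incline from the free-surface line, vertical depth h = y·sinθ with sinθ = 0.770513.
The centroid of a semicircle lies 4r/(3π) = 0.364995 m from the diameter, here below the top edge, so y_c = 0.364995 m and h_c = 0.364995 × 0.770513 = 0.281233 m.
A = πr²/2 = π × 0.86²/2 = 1.16176 m².
Resultant F = γ·h_c·A = 7.74009 × 0.281233 × 1.16176 = 2.52888 kN.

F ≈ 2.53 kN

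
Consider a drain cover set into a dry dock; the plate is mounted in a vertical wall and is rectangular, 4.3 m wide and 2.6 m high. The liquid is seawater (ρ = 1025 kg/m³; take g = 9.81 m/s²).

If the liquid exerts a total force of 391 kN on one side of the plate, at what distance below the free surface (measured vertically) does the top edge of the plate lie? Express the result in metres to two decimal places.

d_top ≈ 2.18 m

γ = ρg = 1025 × 9.81 / 1000 = 10.05525 kN/m³.
A = 4.3 × 2.6 = 11.18 m².
From F = γ·h_c·A, the centroid depth is h_c = 391/(10.05525 × 11.18) = 3.4781 m.
The centroid lies 2.6/2 = 1.3 m below the top edge, so the top edge sits at h_top = 3.4781 − 1.3 = 2.1781 m below the surface.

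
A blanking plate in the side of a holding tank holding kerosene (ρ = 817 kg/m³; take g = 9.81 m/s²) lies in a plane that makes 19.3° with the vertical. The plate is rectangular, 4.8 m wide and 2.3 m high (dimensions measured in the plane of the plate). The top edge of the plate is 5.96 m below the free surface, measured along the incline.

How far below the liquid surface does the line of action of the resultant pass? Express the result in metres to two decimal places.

h_p = 6.77 m

γ = ρg = 817 × 9.81 / 1000 = 8.01477 kN/m³.
The plate makes 19.3° with the vertical, i.e. θ = 90° − 19.3° = 70.7° to the horizontal. Measuring y along the incline from the free-surface line, vertical depth h = y·sinθ with sinθ = 0.943801.
The centroid lies 2.3/2 = 1.15 m below the top edge, so y_c = 5.96 + 1.15 = 7.11 m and h_c = 7.11 × 0.943801 = 6.71043 m.
A = 4.8 × 2.3 = 11.04 m².
Resultant F = γ·h_c·A = 8.01477 × 6.71043 × 11.04 = 593.759 kN.
I_c = b·h³/12 = 4.8 × 2.3³/12 = 4.8668 m⁴.
Centre of pressure: y_p = y_c + I_c/(y_c·A) = 7.11 + 4.8668/(7.11 × 11.04) = 7.11 + 0.0620019 = 7.172 m along the plane.
Vertically, h_p = y_p·sinθ = 7.172 × 0.943801 = 6.76894 m.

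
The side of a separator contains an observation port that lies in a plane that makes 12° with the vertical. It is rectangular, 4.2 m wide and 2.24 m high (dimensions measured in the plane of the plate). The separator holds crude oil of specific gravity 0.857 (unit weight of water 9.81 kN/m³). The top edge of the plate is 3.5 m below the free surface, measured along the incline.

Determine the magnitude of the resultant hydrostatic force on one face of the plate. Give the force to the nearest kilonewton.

γ = 0.857 × 9.81 = 8.40717 kN/m³.
The plate makes 12° with the vertical, i.e. θ = 90° − 12° = 78° to the horizontal. Measuring y along the incline from the free-surface line, vertical depth h = y·sinθ with sinθ = 0.978148.
The centroid lies 2.24/2 = 1.12 m below the top edge, so y_c = 3.5 + 1.12 = 4.62 m and h_c = 4.62 × 0.978148 = 4.51904 m.
A = 4.2 × 2.24 = 9.408 m².
Resultant F = γ·h_c·A = 8.40717 × 4.51904 × 9.408 = 357.432 kN.

F ≈ 357 kN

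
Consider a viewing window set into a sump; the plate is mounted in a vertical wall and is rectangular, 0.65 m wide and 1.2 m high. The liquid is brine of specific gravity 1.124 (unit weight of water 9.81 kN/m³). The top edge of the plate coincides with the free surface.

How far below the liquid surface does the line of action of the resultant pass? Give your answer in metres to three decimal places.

h_p = 0.800 m

γ = 1.124 × 9.81 = 11.02644 kN/m³.
The centroid lies 1.2/2 = 0.6 m below the top edge, so the centroid depth is h_c = 0.6 m.
A = 0.65 × 1.2 = 0.78 m².
Resultant F = γ·h_c·A = 11.02644 × 0.6 × 0.78 = 5.16037 kN.
I_c = b·h³/12 = 0.65 × 1.2³/12 = 0.0936 m⁴.
Centre of pressure: y_p = y_c + I_c/(y_c·A) = 0.6 + 0.0936/(0.6 × 0.78) = 0.6 + 0.2 = 0.8 m along the plane.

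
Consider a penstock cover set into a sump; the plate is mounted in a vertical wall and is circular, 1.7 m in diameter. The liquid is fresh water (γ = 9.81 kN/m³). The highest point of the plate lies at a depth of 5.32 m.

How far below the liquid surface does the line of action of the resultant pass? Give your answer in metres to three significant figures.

γ = 9.81 kN/m³.
The centroid is at the centre, 0.85 m below the top of the plate, so the centroid depth is h_c = 5.32 + 0.85 = 6.17 m.
A = π(0.85)² = 2.2698 m².
Resultant F = γ·h_c·A = 9.81 × 6.17 × 2.2698 = 137.386 kN.
I_c = πr⁴/4 = π × 0.85⁴/4 = 0.409983 m⁴.
Centre of pressure: y_p = y_c + I_c/(y_c·A) = 6.17 + 0.409983/(6.17 × 2.2698) = 6.17 + 0.0292747 = 6.19927 m along the plane.

h_p = 6.20 m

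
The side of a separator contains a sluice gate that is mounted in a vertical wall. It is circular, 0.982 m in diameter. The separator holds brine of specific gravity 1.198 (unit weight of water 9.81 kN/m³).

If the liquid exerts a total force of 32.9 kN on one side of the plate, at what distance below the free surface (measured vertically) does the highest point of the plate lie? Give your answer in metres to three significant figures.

γ = 1.198 × 9.81 = 11.75238 kN/m³.
A = π(0.491)² = 0.757378 m².
From F = γ·h_c·A, the centroid depth is h_c = 32.9/(11.75238 × 0.757378) = 3.69622 m.
The centroid is at the centre, 0.491 m below the top of the plate, so the highest point sits at h_top = 3.69622 − 0.491 = 3.20522 m below the surface.

d_top ≈ 3.21 m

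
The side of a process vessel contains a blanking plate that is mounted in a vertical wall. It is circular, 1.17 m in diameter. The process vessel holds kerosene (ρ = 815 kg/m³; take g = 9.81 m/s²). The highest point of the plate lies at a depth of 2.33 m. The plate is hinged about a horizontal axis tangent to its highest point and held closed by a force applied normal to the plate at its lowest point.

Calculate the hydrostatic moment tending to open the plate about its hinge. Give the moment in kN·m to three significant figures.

γ = ρg = 815 × 9.81 / 1000 = 7.99515 kN/m³.
The centroid is at the centre, 0.585 m below the top of the plate, so the centroid depth is h_c = 2.33 + 0.585 = 2.915 m.
A = π(0.585)² = 1.07513 m².
Resultant F = γ·h_c·A = 7.99515 × 2.915 × 1.07513 = 25.0568 kN.
I_c = πr⁴/4 = π × 0.585⁴/4 = 0.0919842 m⁴.
Centre of pressure: y_p = y_c + I_c/(y_c·A) = 2.915 + 0.0919842/(2.915 × 1.07513) = 2.915 + 0.0293504 = 2.94435 m along the plane.
The resultant acts 0.585 + 0.0293504 = 0.61435 m (along the plate) below the hinge at the top edge, so the moment about the hinge is M = F × 0.61435 = 25.0568 × 0.61435 = 15.3936 kN·m.

M ≈ 15.4 kN·m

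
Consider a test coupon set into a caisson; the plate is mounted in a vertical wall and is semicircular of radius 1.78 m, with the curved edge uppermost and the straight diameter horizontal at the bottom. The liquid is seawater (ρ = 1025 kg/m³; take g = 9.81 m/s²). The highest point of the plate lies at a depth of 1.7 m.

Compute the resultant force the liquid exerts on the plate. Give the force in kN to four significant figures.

F ≈ 136.3 kN

γ = ρg = 1025 × 9.81 / 1000 = 10.05525 kN/m³.
The centroid lies 4r/(3π) = 0.755455 m above the diameter, so r − 4r/(3π) = 1.78 − 0.755455 = 1.02455 m below the topmost point, so the centroid depth is h_c = 1.7 + 1.02455 = 2.72455 m.
A = πr²/2 = π × 1.78²/2 = 4.97691 m².
Resultant F = γ·h_c·A = 10.05525 × 2.72455 × 4.97691 = 136.348 kN.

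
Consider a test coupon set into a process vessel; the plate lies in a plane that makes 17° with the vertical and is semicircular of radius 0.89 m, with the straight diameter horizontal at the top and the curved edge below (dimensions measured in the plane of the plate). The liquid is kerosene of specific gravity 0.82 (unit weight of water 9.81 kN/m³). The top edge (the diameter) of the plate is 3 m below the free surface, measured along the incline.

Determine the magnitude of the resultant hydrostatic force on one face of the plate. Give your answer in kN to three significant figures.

γ = 0.82 × 9.81 = 8.0442 kN/m³.
The plate makes 17° with the vertical, i.e. θ = 90° − 17° = 73° to the horizontal. Measuring y along the incline from the free-surface line, vertical depth h = y·sinθ with sinθ = 0.956305.
The centroid of a semicircle lies 4r/(3π) = 0.377728 m from the diameter, here below the top edge, so y_c = 3 + 0.377728 = 3.37773 m and h_c = 3.37773 × 0.956305 = 3.23014 m.
A = πr²/2 = π × 0.89²/2 = 1.24423 m².
Resultant F = γ·h_c·A = 8.0442 × 3.23014 × 1.24423 = 32.3299 kN.

F ≈ 32.3 kN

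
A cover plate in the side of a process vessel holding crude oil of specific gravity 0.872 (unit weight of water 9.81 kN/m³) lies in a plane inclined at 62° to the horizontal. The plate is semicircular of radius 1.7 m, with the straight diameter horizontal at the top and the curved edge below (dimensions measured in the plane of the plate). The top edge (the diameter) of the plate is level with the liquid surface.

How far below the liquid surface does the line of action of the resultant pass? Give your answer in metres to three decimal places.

h_p = 0.884 m

γ = 0.872 × 9.81 = 8.55432 kN/m³.
Let θ = 62° be the plate's angle to the horizontal; measure y along the incline from where the plane meets the free surface. Vertical depth h = y·sinθ with sinθ = 0.882948.
The centroid of a semicircle lies 4r/(3π) = 0.721502 m from the diameter, here below the top edge, so y_c = 0.721502 m and h_c = 0.721502 × 0.882948 = 0.637049 m.
A = πr²/2 = π × 1.7²/2 = 4.5396 m².
Resultant F = γ·h_c·A = 8.55432 × 0.637049 × 4.5396 = 24.7386 kN.
I_c = (π/8 − 8/(9π))·r⁴ = 0.109757 × 1.7⁴ = 0.916701 m⁴.
Centre of pressure: y_p = y_c + I_c/(y_c·A) = 0.721502 + 0.916701/(0.721502 × 4.5396) = 0.721502 + 0.27988 = 1.00138 m along the plane.
Vertically, h_p = y_p·sinθ = 1.00138 × 0.882948 = 0.884166 m.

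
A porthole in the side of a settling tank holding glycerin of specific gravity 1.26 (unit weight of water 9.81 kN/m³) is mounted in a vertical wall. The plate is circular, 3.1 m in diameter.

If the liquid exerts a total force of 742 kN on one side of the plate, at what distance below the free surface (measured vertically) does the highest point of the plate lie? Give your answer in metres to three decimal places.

γ = 1.26 × 9.81 = 12.3606 kN/m³.
A = π(1.55)² = 7.54768 m².
From F = γ·h_c·A, the centroid depth is h_c = 742/(12.3606 × 7.54768) = 7.95336 m.
The centroid is at the centre, 1.55 m below the top of the plate, so the highest point sits at h_top = 7.95336 − 1.55 = 6.40336 m below the surface.

d_top ≈ 6.403 m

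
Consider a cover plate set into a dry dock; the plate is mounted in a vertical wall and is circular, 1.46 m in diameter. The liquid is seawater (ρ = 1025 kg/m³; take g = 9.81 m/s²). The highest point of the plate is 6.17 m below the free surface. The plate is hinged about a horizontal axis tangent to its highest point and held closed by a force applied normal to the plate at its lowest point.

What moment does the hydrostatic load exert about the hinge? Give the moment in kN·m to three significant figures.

γ = ρg = 1025 × 9.81 / 1000 = 10.05525 kN/m³.
The centroid is at the centre, 0.73 m below the top of the plate, so the centroid depth is h_c = 6.17 + 0.73 = 6.9 m.
A = π(0.73)² = 1.67415 m².
Resultant F = γ·h_c·A = 10.05525 × 6.9 × 1.67415 = 116.155 kN.
I_c = πr⁴/4 = π × 0.73⁴/4 = 0.223039 m⁴.
Centre of pressure: y_p = y_c + I_c/(y_c·A) = 6.9 + 0.223039/(6.9 × 1.67415) = 6.9 + 0.019308 = 6.91931 m along the plane.
The resultant acts 0.73 + 0.019308 = 0.749308 m (along the plate) below the hinge at the top edge, so the moment about the hinge is M = F × 0.749308 = 116.155 × 0.749308 = 87.0359 kN·m.

M ≈ 87.0 kN·m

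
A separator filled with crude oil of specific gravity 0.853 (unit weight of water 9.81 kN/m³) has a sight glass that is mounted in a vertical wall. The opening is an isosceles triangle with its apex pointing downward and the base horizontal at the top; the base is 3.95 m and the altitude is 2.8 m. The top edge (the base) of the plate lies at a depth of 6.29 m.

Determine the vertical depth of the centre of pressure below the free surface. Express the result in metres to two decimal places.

γ = 0.853 × 9.81 = 8.36793 kN/m³.
With the apex down, the centroid sits h/3 = 2.8/3 = 0.933333 m below the base (the top edge), so the centroid depth is h_c = 6.29 + 0.933333 = 7.22333 m.
A = ½ × 3.95 × 2.8 = 5.53 m².
Resultant F = γ·h_c·A = 8.36793 × 7.22333 × 5.53 = 334.257 kN.
I_c = b·h³/36 = 3.95 × 2.8³/36 = 2.40862 m⁴.
Centre of pressure: y_p = y_c + I_c/(y_c·A) = 7.22333 + 2.40862/(7.22333 × 5.53) = 7.22333 + 0.0602984 = 7.28363 m along the plane.

h_p = 7.28 m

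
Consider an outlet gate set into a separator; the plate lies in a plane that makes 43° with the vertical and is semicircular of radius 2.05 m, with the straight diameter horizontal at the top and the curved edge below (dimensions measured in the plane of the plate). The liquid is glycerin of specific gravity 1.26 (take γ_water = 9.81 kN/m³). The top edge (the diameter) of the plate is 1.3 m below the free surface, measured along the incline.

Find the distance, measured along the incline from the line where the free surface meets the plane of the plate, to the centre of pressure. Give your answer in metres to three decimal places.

y_p = 2.305 m

γ = 1.26 × 9.81 = 12.3606 kN/m³.
The plate makes 43° with the vertical, i.e. θ = 90° − 43° = 47° to the horizontal. Measuring y along the incline from the free-surface line, vertical depth h = y·sinθ with sinθ = 0.731354.
The centroid of a semicircle lies 4r/(3π) = 0.870047 m from the diameter, here below the top edge, so y_c = 1.3 + 0.870047 = 2.17005 m and h_c = 2.17005 × 0.731354 = 1.58707 m.
A = πr²/2 = π × 2.05²/2 = 6.60127 m².
Resultant F = γ·h_c·A = 12.3606 × 1.58707 × 6.60127 = 129.498 kN.
I_c = (π/8 − 8/(9π))·r⁴ = 0.109757 × 2.05⁴ = 1.93842 m⁴.
Centre of pressure: y_p = y_c + I_c/(y_c·A) = 2.17005 + 1.93842/(2.17005 × 6.60127) = 2.17005 + 0.135316 = 2.30537 m along the plane.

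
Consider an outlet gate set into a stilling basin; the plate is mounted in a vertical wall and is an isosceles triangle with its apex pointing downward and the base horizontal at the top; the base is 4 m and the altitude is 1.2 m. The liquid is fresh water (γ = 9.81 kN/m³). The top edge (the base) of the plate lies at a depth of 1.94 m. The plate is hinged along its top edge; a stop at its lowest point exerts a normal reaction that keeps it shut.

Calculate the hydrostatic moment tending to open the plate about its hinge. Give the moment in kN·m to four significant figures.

γ = 9.81 kN/m³.
With the apex down, the centroid sits h/3 = 1.2/3 = 0.4 m below the base (the top edge), so the centroid depth is h_c = 1.94 + 0.4 = 2.34 m.
A = ½ × 4 × 1.2 = 2.4 m².
Resultant F = γ·h_c·A = 9.81 × 2.34 × 2.4 = 55.093 kN.
I_c = b·h³/36 = 4 × 1.2³/36 = 0.192 m⁴.
Centre of pressure: y_p = y_c + I_c/(y_c·A) = 2.34 + 0.192/(2.34 × 2.4) = 2.34 + 0.034188 = 2.37419 m along the plane.
The resultant acts 0.4 + 0.034188 = 0.434188 m (along the plate) below the hinge at the top edge, so the moment about the hinge is M = F × 0.434188 = 55.093 × 0.434188 = 23.9207 kN·m.

M ≈ 23.92 kN·m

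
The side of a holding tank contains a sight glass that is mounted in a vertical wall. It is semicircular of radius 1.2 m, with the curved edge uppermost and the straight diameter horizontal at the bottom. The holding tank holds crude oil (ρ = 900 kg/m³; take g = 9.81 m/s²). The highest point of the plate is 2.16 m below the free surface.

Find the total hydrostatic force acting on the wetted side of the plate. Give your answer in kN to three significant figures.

γ = ρg = 900 × 9.81 / 1000 = 8.829 kN/m³.
The centroid lies 4r/(3π) = 0.509296 m above the diameter, so r − 4r/(3π) = 1.2 − 0.509296 = 0.690704 m below the topmost point, so the centroid depth is h_c = 2.16 + 0.690704 = 2.8507 m.
A = πr²/2 = π × 1.2²/2 = 2.26195 m².
Resultant F = γ·h_c·A = 8.829 × 2.8507 × 2.26195 = 56.9306 kN.

F ≈ 56.9 kN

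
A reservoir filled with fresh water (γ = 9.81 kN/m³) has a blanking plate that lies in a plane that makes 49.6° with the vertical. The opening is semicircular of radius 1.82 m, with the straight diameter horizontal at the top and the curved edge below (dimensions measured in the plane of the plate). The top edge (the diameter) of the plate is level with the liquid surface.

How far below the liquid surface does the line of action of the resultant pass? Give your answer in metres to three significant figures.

γ = 9.81 kN/m³.
The plate makes 49.6° with the vertical, i.e. θ = 90° − 49.6° = 40.4° to the horizontal. Measuring y along the incline from the free-surface line, vertical depth h = y·sinθ with sinθ = 0.648120.
The centroid of a semicircle lies 4r/(3π) = 0.772432 m from the diameter, here below the top edge, so y_c = 0.772432 m and h_c = 0.772432 × 0.648120 = 0.500629 m.
A = πr²/2 = π × 1.82²/2 = 5.20311 m².
Resultant F = γ·h_c·A = 9.81 × 0.500629 × 5.20311 = 25.5534 kN.
I_c = (π/8 − 8/(9π))·r⁴ = 0.109757 × 1.82⁴ = 1.20425 m⁴.
Centre of pressure: y_p = y_c + I_c/(y_c·A) = 0.772432 + 1.20425/(0.772432 × 5.20311) = 0.772432 + 0.299636 = 1.07207 m along the plane.
Vertically, h_p = y_p·sinθ = 1.07207 × 0.648120 = 0.69483 m.

h_p = 0.695 m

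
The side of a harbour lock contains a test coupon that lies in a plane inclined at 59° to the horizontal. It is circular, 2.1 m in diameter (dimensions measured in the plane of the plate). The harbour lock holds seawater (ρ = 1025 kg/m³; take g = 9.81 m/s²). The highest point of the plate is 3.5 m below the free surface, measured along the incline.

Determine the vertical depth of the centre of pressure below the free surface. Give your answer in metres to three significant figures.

h_p = 3.95 m

γ = ρg = 1025 × 9.81 / 1000 = 10.05525 kN/m³.
Let θ = 59° be the plate's angle to the horizontal; measure y along the incline from where the plane meets the free surface. Vertical depth h = y·sinθ with sinθ = 0.857167.
The centroid is at the centre, 1.05 m below the top of the plate, so y_c = 3.5 + 1.05 = 4.55 m and h_c = 4.55 × 0.857167 = 3.90011 m.
A = π(1.05)² = 3.46361 m².
Resultant F = γ·h_c·A = 10.05525 × 3.90011 × 3.46361 = 135.831 kN.
I_c = πr⁴/4 = π × 1.05⁴/4 = 0.954656 m⁴.
Centre of pressure: y_p = y_c + I_c/(y_c·A) = 4.55 + 0.954656/(4.55 × 3.46361) = 4.55 + 0.0605768 = 4.61058 m along the plane.
Vertically, h_p = y_p·sinθ = 4.61058 × 0.857167 = 3.95204 m.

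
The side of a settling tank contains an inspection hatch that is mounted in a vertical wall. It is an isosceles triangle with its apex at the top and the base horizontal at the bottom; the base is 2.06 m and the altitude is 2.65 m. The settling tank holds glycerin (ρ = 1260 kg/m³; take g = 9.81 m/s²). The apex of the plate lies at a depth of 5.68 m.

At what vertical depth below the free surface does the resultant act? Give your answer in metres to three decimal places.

h_p = 7.499 m

γ = ρg = 1260 × 9.81 / 1000 = 12.3606 kN/m³.
With the apex up, the centroid sits 2h/3 = 2 × 2.65/3 = 1.76667 m below the apex, so the centroid depth is h_c = 5.68 + 1.76667 = 7.44667 m.
A = ½ × 2.06 × 2.65 = 2.7295 m².
Resultant F = γ·h_c·A = 12.3606 × 7.44667 × 2.7295 = 251.238 kN.
I_c = b·h³/36 = 2.06 × 2.65³/36 = 1.06488 m⁴.
Centre of pressure: y_p = y_c + I_c/(y_c·A) = 7.44667 + 1.06488/(7.44667 × 2.7295) = 7.44667 + 0.0523909 = 7.49906 m along the plane.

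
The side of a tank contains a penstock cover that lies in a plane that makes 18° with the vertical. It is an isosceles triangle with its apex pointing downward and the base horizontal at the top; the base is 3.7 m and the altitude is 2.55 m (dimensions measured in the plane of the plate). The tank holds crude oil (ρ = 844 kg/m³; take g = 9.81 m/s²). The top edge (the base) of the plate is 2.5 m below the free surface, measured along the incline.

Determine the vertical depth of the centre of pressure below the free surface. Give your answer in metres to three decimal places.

γ = ρg = 844 × 9.81 / 1000 = 8.27964 kN/m³.
The plate makes 18° with the vertical, i.e. θ = 90° − 18° = 72° to the horizontal. Measuring y along the incline from the free-surface line, vertical depth h = y·sinθ with sinθ = 0.951057.
With the apex down, the centroid sits h/3 = 2.55/3 = 0.85 m below the base (the top edge), so y_c = 2.5 + 0.85 = 3.35 m and h_c = 3.35 × 0.951057 = 3.18604 m.
A = ½ × 3.7 × 2.55 = 4.7175 m².
Resultant F = γ·h_c·A = 8.27964 × 3.18604 × 4.7175 = 124.444 kN.
I_c = b·h³/36 = 3.7 × 2.55³/36 = 1.7042 m⁴.
Centre of pressure: y_p = y_c + I_c/(y_c·A) = 3.35 + 1.7042/(3.35 × 4.7175) = 3.35 + 0.107836 = 3.45784 m along the plane.
Vertically, h_p = y_p·sinθ = 3.45784 × 0.951057 = 3.2886 m.

h_p = 3.289 m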